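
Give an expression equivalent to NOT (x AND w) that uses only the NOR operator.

(((x NOR x) NOR (w NOR w)) NOR ((x NOR x) NOR (w NOR w)))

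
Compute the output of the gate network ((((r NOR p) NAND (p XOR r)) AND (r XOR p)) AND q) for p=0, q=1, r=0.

Substituting: ((((0 NOR 0) NAND (0 XOR 0)) AND (0 XOR 0)) AND 1)
= 0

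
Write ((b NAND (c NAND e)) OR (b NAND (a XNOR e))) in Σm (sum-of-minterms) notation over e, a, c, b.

Σm(0, 2, 4, 5, 6, 7, 8, 9, 10, 11, 12, 14, 15) = (NOT e AND NOT a AND NOT c AND NOT b) OR (NOT e AND NOT a AND c AND NOT b) OR (NOT e AND a AND NOT c AND NOT b) OR (NOT e AND a AND NOT c AND b) OR (NOT e AND a AND c AND NOT b) OR (NOT e AND a AND c AND b) OR (e AND NOT a AND NOT c AND NOT b) OR (e AND NOT a AND NOT c AND b) OR (e AND NOT a AND c AND NOT b) OR (e AND NOT a AND c AND b) OR (e AND a AND NOT c AND NOT b) OR (e AND a AND c AND NOT b) OR (e AND a AND c AND b)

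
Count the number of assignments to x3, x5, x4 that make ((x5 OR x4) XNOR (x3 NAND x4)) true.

Satisfying assignments: (0,0,1), (0,1,0), (0,1,1), (1,1,0)
Count: 4 out of 8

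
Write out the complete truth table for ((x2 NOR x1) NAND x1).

x1 | x2 | Output
----------------
0 | 0 | 1
0 | 1 | 1
1 | 0 | 1
1 | 1 | 1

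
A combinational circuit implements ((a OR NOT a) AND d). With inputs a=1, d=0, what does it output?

Substituting: ((1 OR NOT 1) AND 0)
= 0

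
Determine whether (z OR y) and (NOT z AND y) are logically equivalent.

No. Counterexample: with y=0, z=1, Expression 1 = 1 but Expression 2 = 0.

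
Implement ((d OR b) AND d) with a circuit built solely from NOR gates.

((((d NOR b) NOR (d NOR b)) NOR ((d NOR b) NOR (d NOR b))) NOR (d NOR d))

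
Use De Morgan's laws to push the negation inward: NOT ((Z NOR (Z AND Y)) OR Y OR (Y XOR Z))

NOT (Z NOR (Z AND Y)) AND NOT Y AND NOT (Y XOR Z)
De Morgan's: NOT(OR of terms) = AND of negations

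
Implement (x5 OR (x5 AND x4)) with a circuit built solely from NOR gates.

((x5 NOR ((x5 NOR x5) NOR (x4 NOR x4))) NOR (x5 NOR ((x5 NOR x5) NOR (x4 NOR x4))))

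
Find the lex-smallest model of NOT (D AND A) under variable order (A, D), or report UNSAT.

A=0, D=0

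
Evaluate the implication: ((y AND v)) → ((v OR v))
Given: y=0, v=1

Antecedent ((y AND v)) = 0; consequent ((v OR v)) = 1.
0 → 1 = 1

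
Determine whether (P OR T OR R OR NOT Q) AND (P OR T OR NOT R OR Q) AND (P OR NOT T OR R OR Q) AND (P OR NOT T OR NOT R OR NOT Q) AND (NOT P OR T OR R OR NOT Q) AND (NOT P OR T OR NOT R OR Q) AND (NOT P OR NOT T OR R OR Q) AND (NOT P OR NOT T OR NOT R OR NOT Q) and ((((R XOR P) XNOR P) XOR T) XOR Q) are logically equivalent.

Yes, they are equivalent — the two output columns agree on all 16 assignments:
P | T | R | Q | Expression 1 | Expression 2
-------------------------------------------
0 | 0 | 0 | 0 | 1 | 1
0 | 0 | 0 | 1 | 0 | 0
0 | 0 | 1 | 0 | 0 | 0
0 | 0 | 1 | 1 | 1 | 1
0 | 1 | 0 | 0 | 0 | 0
0 | 1 | 0 | 1 | 1 | 1
0 | 1 | 1 | 0 | 1 | 1
0 | 1 | 1 | 1 | 0 | 0
1 | 0 | 0 | 0 | 1 | 1
1 | 0 | 0 | 1 | 0 | 0
1 | 0 | 1 | 0 | 0 | 0
1 | 0 | 1 | 1 | 1 | 1
1 | 1 | 0 | 0 | 0 | 0
1 | 1 | 0 | 1 | 1 | 1
1 | 1 | 1 | 0 | 1 | 1
1 | 1 | 1 | 1 | 0 | 0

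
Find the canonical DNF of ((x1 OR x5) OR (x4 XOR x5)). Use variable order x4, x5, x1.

(NOT x4 AND NOT x5 AND x1) OR (NOT x4 AND x5 AND NOT x1) OR (NOT x4 AND x5 AND x1) OR (x4 AND NOT x5 AND NOT x1) OR (x4 AND NOT x5 AND x1) OR (x4 AND x5 AND NOT x1) OR (x4 AND x5 AND x1)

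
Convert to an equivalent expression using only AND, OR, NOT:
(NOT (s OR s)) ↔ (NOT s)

((NOT (s OR s)) AND (NOT s)) OR ((s OR s) AND s)
(Biconditional = both true or both false)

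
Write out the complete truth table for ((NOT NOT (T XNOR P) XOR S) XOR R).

P | S | T | R | Output
----------------------
0 | 0 | 0 | 0 | 1
0 | 0 | 0 | 1 | 0
0 | 0 | 1 | 0 | 0
0 | 0 | 1 | 1 | 1
0 | 1 | 0 | 0 | 0
0 | 1 | 0 | 1 | 1
0 | 1 | 1 | 0 | 1
0 | 1 | 1 | 1 | 0
1 | 0 | 0 | 0 | 0
1 | 0 | 0 | 1 | 1
1 | 0 | 1 | 0 | 1
1 | 0 | 1 | 1 | 0
1 | 1 | 0 | 0 | 1
1 | 1 | 0 | 1 | 0
1 | 1 | 1 | 0 | 0
1 | 1 | 1 | 1 | 1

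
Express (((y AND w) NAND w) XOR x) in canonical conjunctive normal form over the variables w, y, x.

(w OR y OR NOT x) AND (w OR NOT y OR NOT x) AND (NOT w OR y OR NOT x) AND (NOT w OR NOT y OR x)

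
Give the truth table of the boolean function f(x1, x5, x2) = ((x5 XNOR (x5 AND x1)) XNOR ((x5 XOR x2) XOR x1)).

x1 | x5 | x2 | Output
---------------------
0 | 0 | 0 | 0
0 | 0 | 1 | 1
0 | 1 | 0 | 0
0 | 1 | 1 | 1
1 | 0 | 0 | 1
1 | 0 | 1 | 0
1 | 1 | 0 | 0
1 | 1 | 1 | 1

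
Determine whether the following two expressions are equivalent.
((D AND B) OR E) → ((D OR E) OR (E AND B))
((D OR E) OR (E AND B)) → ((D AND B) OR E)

No, Converse is not equivalent to original (counterexample: E=0, B=0, D=1)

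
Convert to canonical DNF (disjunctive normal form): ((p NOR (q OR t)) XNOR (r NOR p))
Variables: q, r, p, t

(NOT q AND NOT r AND NOT p AND NOT t) OR (NOT q AND NOT r AND p AND NOT t) OR (NOT q AND NOT r AND p AND t) OR (NOT q AND r AND NOT p AND t) OR (NOT q AND r AND p AND NOT t) OR (NOT q AND r AND p AND t) OR (q AND NOT r AND p AND NOT t) OR (q AND NOT r AND p AND t) OR (q AND r AND NOT p AND NOT t) OR (q AND r AND NOT p AND t) OR (q AND r AND p AND NOT t) OR (q AND r AND p AND t)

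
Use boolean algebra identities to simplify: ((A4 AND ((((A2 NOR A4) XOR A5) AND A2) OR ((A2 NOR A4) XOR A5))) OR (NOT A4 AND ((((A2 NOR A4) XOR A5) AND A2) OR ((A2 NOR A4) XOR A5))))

By distribution ((E AND v) OR (E AND NOT v) = E) then absorption (E OR (E AND v) = E):
= ((A2 NOR A4) XOR A5)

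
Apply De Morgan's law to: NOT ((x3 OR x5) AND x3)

NOT (x3 OR x5) OR NOT x3
De Morgan's: NOT(AND of terms) = OR of negations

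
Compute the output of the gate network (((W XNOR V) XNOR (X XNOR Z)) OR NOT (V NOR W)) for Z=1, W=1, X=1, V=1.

Substituting: (((1 XNOR 1) XNOR (1 XNOR 1)) OR NOT (1 NOR 1))
= 1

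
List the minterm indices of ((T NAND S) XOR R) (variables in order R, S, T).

Σm(0, 1, 2, 7) = (NOT R AND NOT S AND NOT T) OR (NOT R AND NOT S AND T) OR (NOT R AND S AND NOT T) OR (R AND S AND T)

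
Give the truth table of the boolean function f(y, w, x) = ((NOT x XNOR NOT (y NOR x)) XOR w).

y | w | x | Output
------------------
0 | 0 | 0 | 0
0 | 0 | 1 | 0
0 | 1 | 0 | 1
0 | 1 | 1 | 1
1 | 0 | 0 | 1
1 | 0 | 1 | 0
1 | 1 | 0 | 0
1 | 1 | 1 | 1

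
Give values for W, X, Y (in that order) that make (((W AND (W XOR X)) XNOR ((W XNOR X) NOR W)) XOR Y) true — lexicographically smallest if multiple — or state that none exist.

W=0, X=0, Y=0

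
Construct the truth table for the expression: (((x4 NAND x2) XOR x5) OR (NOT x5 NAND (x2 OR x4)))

x4 | x2 | x5 | Output
---------------------
0 | 0 | 0 | 1
0 | 0 | 1 | 1
0 | 1 | 0 | 1
0 | 1 | 1 | 1
1 | 0 | 0 | 1
1 | 0 | 1 | 1
1 | 1 | 0 | 0
1 | 1 | 1 | 1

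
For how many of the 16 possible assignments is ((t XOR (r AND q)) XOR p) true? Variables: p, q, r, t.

Satisfying assignments: (0,0,0,1), (0,0,1,1), (0,1,0,1), (0,1,1,0), (1,0,0,0), (1,0,1,0), (1,1,0,0), (1,1,1,1)
Count: 8 out of 16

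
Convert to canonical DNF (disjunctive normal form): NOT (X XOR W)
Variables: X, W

(NOT X AND NOT W) OR (X AND W)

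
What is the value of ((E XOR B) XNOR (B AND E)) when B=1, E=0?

Substituting: ((0 XOR 1) XNOR (1 AND 0))
= 0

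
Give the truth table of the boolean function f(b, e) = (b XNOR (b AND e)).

b | e | Output
--------------
0 | 0 | 1
0 | 1 | 1
1 | 0 | 0
1 | 1 | 1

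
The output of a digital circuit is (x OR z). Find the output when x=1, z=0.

Substituting: (1 OR 0)
= 1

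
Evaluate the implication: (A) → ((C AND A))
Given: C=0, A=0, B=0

Antecedent (A) = 0; consequent ((C AND A)) = 0.
0 → 0 = 1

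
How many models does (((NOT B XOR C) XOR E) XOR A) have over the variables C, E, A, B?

Satisfying assignments: (0,0,0,0), (0,0,1,1), (0,1,0,1), (0,1,1,0), (1,0,0,1), (1,0,1,0), (1,1,0,0), (1,1,1,1)
Count: 8 out of 16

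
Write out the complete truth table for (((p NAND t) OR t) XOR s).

t | p | s | Output
------------------
0 | 0 | 0 | 1
0 | 0 | 1 | 0
0 | 1 | 0 | 1
0 | 1 | 1 | 0
1 | 0 | 0 | 1
1 | 0 | 1 | 0
1 | 1 | 0 | 1
1 | 1 | 1 | 0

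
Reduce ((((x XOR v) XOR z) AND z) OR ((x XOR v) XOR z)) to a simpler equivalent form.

By absorption (E OR (E AND v) = E):
= ((x XOR v) XOR z)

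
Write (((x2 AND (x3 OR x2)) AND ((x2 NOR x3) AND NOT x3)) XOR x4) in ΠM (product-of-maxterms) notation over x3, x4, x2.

ΠM(0, 1, 4, 5) = (x3 OR x4 OR x2) AND (x3 OR x4 OR NOT x2) AND (NOT x3 OR x4 OR x2) AND (NOT x3 OR x4 OR NOT x2)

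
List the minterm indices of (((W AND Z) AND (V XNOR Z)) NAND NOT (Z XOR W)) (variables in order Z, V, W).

Σm(0, 1, 2, 3, 4, 5, 6) = (NOT Z AND NOT V AND NOT W) OR (NOT Z AND NOT V AND W) OR (NOT Z AND V AND NOT W) OR (NOT Z AND V AND W) OR (Z AND NOT V AND NOT W) OR (Z AND NOT V AND W) OR (Z AND V AND NOT W)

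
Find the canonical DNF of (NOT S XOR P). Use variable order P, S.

(NOT P AND NOT S) OR (P AND S)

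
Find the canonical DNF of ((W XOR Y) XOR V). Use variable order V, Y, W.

(NOT V AND NOT Y AND W) OR (NOT V AND Y AND NOT W) OR (V AND NOT Y AND NOT W) OR (V AND Y AND W)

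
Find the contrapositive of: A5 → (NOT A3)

Contrapositive: A3 → NOT A5
Note: A statement and its contrapositive are logically equivalent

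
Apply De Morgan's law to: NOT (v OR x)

NOT v AND NOT x
De Morgan's: NOT(OR of terms) = AND of negations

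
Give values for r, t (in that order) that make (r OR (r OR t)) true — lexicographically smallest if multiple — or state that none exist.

r=0, t=1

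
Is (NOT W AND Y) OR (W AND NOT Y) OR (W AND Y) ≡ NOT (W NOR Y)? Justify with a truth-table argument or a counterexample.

Yes, they are equivalent — the two output columns agree on all 4 assignments:
W | Y | Expression 1 | Expression 2
-----------------------------------
0 | 0 | 0 | 0
0 | 1 | 1 | 1
1 | 0 | 1 | 1
1 | 1 | 1 | 1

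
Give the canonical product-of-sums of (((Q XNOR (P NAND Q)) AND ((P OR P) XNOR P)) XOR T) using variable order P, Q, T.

ΠM(0, 3, 4, 6) = (P OR Q OR T) AND (P OR NOT Q OR NOT T) AND (NOT P OR Q OR T) AND (NOT P OR NOT Q OR T)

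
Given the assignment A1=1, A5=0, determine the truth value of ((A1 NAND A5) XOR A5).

Substituting: ((1 NAND 0) XOR 0)
= 1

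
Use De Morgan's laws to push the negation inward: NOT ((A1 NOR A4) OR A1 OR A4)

NOT (A1 NOR A4) AND NOT A1 AND NOT A4
De Morgan's: NOT(OR of terms) = AND of negations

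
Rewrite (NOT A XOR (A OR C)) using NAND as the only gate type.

(((A NAND A) NAND ((A NAND A) NAND ((A NAND A) NAND (C NAND C)))) NAND (((A NAND A) NAND (C NAND C)) NAND ((A NAND A) NAND ((A NAND A) NAND (C NAND C)))))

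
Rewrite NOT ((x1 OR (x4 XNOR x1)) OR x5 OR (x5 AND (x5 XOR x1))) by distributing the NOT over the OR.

NOT (x1 OR (x4 XNOR x1)) AND NOT x5 AND NOT (x5 AND (x5 XOR x1))
De Morgan's: NOT(OR of terms) = AND of negations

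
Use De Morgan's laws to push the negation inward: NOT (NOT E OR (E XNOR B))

E AND NOT (E XNOR B)
De Morgan's: NOT(OR of terms) = AND of negations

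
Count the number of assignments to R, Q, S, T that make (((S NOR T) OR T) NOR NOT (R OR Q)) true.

Satisfying assignments: (0,1,1,0), (1,0,1,0), (1,1,1,0)
Count: 3 out of 16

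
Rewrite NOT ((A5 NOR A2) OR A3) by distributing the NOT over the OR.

NOT (A5 NOR A2) AND NOT A3
De Morgan's: NOT(OR of terms) = AND of negations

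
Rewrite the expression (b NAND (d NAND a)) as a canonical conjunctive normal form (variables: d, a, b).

(d OR a OR NOT b) AND (d OR NOT a OR NOT b) AND (NOT d OR a OR NOT b)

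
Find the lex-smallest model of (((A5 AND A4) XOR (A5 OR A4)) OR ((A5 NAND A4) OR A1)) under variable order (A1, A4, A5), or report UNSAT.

A1=0, A4=0, A5=0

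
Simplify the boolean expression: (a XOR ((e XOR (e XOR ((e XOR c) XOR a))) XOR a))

By XOR self-cancellation ((E XOR v) XOR v = E) then XOR self-cancellation ((E XOR v) XOR v = E):
= ((e XOR c) XOR a)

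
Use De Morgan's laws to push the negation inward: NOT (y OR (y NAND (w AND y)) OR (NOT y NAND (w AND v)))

NOT y AND NOT (y NAND (w AND y)) AND NOT (NOT y NAND (w AND v))
De Morgan's: NOT(OR of terms) = AND of negations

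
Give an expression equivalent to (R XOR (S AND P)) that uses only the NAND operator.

((R NAND (R NAND ((S NAND P) NAND (S NAND P)))) NAND (((S NAND P) NAND (S NAND P)) NAND (R NAND ((S NAND P) NAND (S NAND P)))))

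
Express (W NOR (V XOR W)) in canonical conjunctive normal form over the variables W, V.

(W OR NOT V) AND (NOT W OR V) AND (NOT W OR NOT V)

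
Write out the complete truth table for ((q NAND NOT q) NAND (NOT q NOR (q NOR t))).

t | q | Output
--------------
0 | 0 | 1
0 | 1 | 0
1 | 0 | 1
1 | 1 | 0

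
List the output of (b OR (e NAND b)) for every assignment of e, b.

e | b | Output
--------------
0 | 0 | 1
0 | 1 | 1
1 | 0 | 1
1 | 1 | 1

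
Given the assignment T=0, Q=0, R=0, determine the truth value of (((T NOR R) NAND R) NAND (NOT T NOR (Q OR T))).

Substituting: (((0 NOR 0) NAND 0) NAND (NOT 0 NOR (0 OR 0)))
= 1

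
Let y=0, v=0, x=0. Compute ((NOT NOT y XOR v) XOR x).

Substituting: ((NOT NOT 0 XOR 0) XOR 0)
= 0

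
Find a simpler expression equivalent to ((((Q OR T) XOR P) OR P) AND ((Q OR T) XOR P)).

By absorption (E AND (E OR v) = E):
= ((Q OR T) XOR P)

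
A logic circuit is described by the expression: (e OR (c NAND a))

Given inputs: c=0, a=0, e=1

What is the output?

Substituting: (1 OR (0 NAND 0))
= 1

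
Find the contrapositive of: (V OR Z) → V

Contrapositive: NOT V → NOT (V OR Z)
Note: A statement and its contrapositive are logically equivalent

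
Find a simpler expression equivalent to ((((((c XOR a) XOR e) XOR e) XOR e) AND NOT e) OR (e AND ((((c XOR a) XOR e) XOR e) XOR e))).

By distribution ((E AND v) OR (E AND NOT v) = E) then XOR self-cancellation ((E XOR v) XOR v = E):
= ((c XOR a) XOR e)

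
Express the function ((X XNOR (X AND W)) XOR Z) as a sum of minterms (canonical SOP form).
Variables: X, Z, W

Σm(0, 1, 5, 6) = (NOT X AND NOT Z AND NOT W) OR (NOT X AND NOT Z AND W) OR (X AND NOT Z AND W) OR (X AND Z AND NOT W)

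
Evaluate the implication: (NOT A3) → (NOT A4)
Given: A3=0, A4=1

Antecedent (NOT A3) = 1; consequent (NOT A4) = 0.
1 → 0 = 0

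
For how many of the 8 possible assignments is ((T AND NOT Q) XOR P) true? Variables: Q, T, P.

Satisfying assignments: (0,0,1), (0,1,0), (1,0,1), (1,1,1)
Count: 4 out of 8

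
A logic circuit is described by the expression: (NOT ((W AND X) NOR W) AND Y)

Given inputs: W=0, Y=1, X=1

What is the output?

Substituting: (NOT ((0 AND 1) NOR 0) AND 1)
= 0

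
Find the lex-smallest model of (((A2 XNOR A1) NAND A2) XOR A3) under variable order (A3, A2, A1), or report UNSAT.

A3=0, A2=0, A1=0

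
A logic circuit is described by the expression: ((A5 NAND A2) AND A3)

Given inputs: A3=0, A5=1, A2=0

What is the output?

Substituting: ((1 NAND 0) AND 0)
= 0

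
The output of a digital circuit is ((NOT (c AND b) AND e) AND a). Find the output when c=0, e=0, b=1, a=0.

Substituting: ((NOT (0 AND 1) AND 0) AND 0)
= 0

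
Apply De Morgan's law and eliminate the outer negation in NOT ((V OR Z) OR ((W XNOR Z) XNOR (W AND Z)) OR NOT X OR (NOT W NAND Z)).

NOT (V OR Z) AND NOT ((W XNOR Z) XNOR (W AND Z)) AND X AND NOT (NOT W NAND Z)
De Morgan's: NOT(OR of terms) = AND of negations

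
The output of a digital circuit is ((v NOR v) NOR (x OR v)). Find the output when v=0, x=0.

Substituting: ((0 NOR 0) NOR (0 OR 0))
= 0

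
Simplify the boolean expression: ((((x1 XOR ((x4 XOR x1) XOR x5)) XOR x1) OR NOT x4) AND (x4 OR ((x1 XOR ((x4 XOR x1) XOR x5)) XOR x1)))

By distribution ((E OR v) AND (E OR NOT v) = E) then XOR self-cancellation ((E XOR v) XOR v = E):
= ((x4 XOR x1) XOR x5)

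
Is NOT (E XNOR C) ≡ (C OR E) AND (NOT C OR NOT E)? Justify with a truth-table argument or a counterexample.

Yes, they are equivalent — the two output columns agree on all 4 assignments:
C | E | Expression 1 | Expression 2
-----------------------------------
0 | 0 | 0 | 0
0 | 1 | 1 | 1
1 | 0 | 1 | 1
1 | 1 | 0 | 0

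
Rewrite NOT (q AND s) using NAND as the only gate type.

(((q NAND s) NAND (q NAND s)) NAND ((q NAND s) NAND (q NAND s)))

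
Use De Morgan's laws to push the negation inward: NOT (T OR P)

NOT T AND NOT P
De Morgan's: NOT(OR of terms) = AND of negations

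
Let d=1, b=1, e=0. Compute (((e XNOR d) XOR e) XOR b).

Substituting: (((0 XNOR 1) XOR 0) XOR 1)
= 1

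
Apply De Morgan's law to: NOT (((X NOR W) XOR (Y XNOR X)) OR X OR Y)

NOT ((X NOR W) XOR (Y XNOR X)) AND NOT X AND NOT Y
De Morgan's: NOT(OR of terms) = AND of negations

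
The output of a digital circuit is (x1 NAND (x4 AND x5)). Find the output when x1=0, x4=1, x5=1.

Substituting: (0 NAND (1 AND 1))
= 1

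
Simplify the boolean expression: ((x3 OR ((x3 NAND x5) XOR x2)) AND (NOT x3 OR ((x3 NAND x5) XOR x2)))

By distribution ((E OR v) AND (E OR NOT v) = E):
= ((x3 NAND x5) XOR x2)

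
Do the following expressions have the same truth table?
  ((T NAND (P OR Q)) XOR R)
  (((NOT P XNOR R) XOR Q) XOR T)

No. Counterexample: with Q=0, P=0, R=0, T=0, Expression 1 = 1 but Expression 2 = 0.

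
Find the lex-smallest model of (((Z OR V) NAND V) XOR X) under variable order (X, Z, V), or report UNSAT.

X=0, Z=0, V=0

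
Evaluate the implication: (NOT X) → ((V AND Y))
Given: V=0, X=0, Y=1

Antecedent (NOT X) = 1; consequent ((V AND Y)) = 0.
1 → 0 = 0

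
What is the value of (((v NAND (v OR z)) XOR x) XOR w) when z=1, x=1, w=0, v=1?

Substituting: (((1 NAND (1 OR 1)) XOR 1) XOR 0)
= 1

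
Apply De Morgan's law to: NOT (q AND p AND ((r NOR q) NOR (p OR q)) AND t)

NOT q OR NOT p OR NOT ((r NOR q) NOR (p OR q)) OR NOT t
De Morgan's: NOT(AND of terms) = OR of negations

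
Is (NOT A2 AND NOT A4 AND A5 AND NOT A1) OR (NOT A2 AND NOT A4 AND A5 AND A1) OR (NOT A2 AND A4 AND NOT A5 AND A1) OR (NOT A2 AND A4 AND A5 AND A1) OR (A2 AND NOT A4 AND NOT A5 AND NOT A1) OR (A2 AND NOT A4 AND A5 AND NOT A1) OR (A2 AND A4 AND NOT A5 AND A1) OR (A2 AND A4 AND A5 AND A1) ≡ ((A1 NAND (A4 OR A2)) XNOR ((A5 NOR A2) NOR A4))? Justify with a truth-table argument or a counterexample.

Yes, they are equivalent — the two output columns agree on all 16 assignments:
A2 | A4 | A5 | A1 | Expression 1 | Expression 2
-----------------------------------------------
0 | 0 | 0 | 0 | 0 | 0
0 | 0 | 0 | 1 | 0 | 0
0 | 0 | 1 | 0 | 1 | 1
0 | 0 | 1 | 1 | 1 | 1
0 | 1 | 0 | 0 | 0 | 0
0 | 1 | 0 | 1 | 1 | 1
0 | 1 | 1 | 0 | 0 | 0
0 | 1 | 1 | 1 | 1 | 1
1 | 0 | 0 | 0 | 1 | 1
1 | 0 | 0 | 1 | 0 | 0
1 | 0 | 1 | 0 | 1 | 1
1 | 0 | 1 | 1 | 0 | 0
1 | 1 | 0 | 0 | 0 | 0
1 | 1 | 0 | 1 | 1 | 1
1 | 1 | 1 | 0 | 0 | 0
1 | 1 | 1 | 1 | 1 | 1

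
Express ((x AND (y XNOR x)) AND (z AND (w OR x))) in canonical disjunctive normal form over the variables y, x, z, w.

(y AND x AND z AND NOT w) OR (y AND x AND z AND w)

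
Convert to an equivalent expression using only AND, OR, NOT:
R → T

NOT R OR T
(Implication elimination: A → B = NOT A OR B)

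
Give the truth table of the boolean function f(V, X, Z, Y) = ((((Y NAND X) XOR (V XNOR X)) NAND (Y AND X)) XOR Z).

V | X | Z | Y | Output
----------------------
0 | 0 | 0 | 0 | 1
0 | 0 | 0 | 1 | 1
0 | 0 | 1 | 0 | 0
0 | 0 | 1 | 1 | 0
0 | 1 | 0 | 0 | 1
0 | 1 | 0 | 1 | 1
0 | 1 | 1 | 0 | 0
0 | 1 | 1 | 1 | 0
1 | 0 | 0 | 0 | 1
1 | 0 | 0 | 1 | 1
1 | 0 | 1 | 0 | 0
1 | 0 | 1 | 1 | 0
1 | 1 | 0 | 0 | 1
1 | 1 | 0 | 1 | 0
1 | 1 | 1 | 0 | 0
1 | 1 | 1 | 1 | 1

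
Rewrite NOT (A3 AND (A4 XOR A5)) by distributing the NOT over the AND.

NOT A3 OR NOT (A4 XOR A5)
De Morgan's: NOT(AND of terms) = OR of negations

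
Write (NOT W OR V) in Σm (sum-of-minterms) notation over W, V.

Σm(0, 1, 3) = (NOT W AND NOT V) OR (NOT W AND V) OR (W AND V)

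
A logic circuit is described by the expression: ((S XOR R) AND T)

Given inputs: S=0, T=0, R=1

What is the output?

Substituting: ((0 XOR 1) AND 0)
= 0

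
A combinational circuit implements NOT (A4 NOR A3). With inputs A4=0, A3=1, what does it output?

Substituting: NOT (0 NOR 1)
= 1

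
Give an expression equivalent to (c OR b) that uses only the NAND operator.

((c NAND c) NAND (b NAND b))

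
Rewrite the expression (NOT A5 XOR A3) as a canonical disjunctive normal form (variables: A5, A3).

(NOT A5 AND NOT A3) OR (A5 AND A3)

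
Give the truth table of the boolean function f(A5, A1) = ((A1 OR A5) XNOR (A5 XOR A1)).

A5 | A1 | Output
----------------
0 | 0 | 1
0 | 1 | 1
1 | 0 | 1
1 | 1 | 0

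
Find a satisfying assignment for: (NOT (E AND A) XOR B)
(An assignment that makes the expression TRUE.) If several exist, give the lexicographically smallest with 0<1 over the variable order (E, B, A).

E=0, B=0, A=0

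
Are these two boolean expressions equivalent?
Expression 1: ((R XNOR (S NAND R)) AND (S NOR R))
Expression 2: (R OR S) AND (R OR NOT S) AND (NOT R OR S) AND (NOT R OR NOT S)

Yes, they are equivalent — the two output columns agree on all 4 assignments:
R | S | Expression 1 | Expression 2
-----------------------------------
0 | 0 | 0 | 0
0 | 1 | 0 | 0
1 | 0 | 0 | 0
1 | 1 | 0 | 0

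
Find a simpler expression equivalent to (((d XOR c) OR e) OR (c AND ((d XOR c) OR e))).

By absorption (E OR (E AND v) = E):
= ((d XOR c) OR e)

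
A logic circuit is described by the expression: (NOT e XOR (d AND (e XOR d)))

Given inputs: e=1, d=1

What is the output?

Substituting: (NOT 1 XOR (1 AND (1 XOR 1)))
= 0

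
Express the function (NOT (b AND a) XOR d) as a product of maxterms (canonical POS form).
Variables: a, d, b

ΠM(2, 3, 5, 6) = (a OR NOT d OR b) AND (a OR NOT d OR NOT b) AND (NOT a OR d OR NOT b) AND (NOT a OR NOT d OR b)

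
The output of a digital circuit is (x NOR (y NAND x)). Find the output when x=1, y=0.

Substituting: (1 NOR (0 NAND 1))
= 0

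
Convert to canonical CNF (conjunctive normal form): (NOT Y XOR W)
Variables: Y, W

(Y OR NOT W) AND (NOT Y OR W)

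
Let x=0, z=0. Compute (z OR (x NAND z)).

Substituting: (0 OR (0 NAND 0))
= 1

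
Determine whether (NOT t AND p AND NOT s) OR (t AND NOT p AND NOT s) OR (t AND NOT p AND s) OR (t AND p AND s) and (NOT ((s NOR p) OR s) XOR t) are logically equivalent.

Yes, they are equivalent — the two output columns agree on all 8 assignments:
t | p | s | Expression 1 | Expression 2
---------------------------------------
0 | 0 | 0 | 0 | 0
0 | 0 | 1 | 0 | 0
0 | 1 | 0 | 1 | 1
0 | 1 | 1 | 0 | 0
1 | 0 | 0 | 1 | 1
1 | 0 | 1 | 1 | 1
1 | 1 | 0 | 0 | 0
1 | 1 | 1 | 1 | 1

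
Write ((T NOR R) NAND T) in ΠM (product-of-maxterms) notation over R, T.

ΠM() = TRUE (no maxterms)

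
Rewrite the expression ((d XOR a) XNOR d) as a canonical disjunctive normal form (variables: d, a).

(NOT d AND NOT a) OR (d AND NOT a)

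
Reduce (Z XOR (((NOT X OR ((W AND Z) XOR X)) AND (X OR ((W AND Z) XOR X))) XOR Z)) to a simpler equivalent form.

By XOR self-cancellation ((E XOR v) XOR v = E) then distribution ((E OR v) AND (E OR NOT v) = E):
= ((W AND Z) XOR X)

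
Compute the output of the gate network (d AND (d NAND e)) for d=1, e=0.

Substituting: (1 AND (1 NAND 0))
= 1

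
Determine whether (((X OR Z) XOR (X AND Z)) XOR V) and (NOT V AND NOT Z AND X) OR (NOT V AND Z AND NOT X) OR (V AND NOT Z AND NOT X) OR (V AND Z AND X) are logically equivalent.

Yes, they are equivalent — the two output columns agree on all 8 assignments:
V | Z | X | Expression 1 | Expression 2
---------------------------------------
0 | 0 | 0 | 0 | 0
0 | 0 | 1 | 1 | 1
0 | 1 | 0 | 1 | 1
0 | 1 | 1 | 0 | 0
1 | 0 | 0 | 1 | 1
1 | 0 | 1 | 0 | 0
1 | 1 | 0 | 0 | 0
1 | 1 | 1 | 1 | 1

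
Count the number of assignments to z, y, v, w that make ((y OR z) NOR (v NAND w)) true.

Satisfying assignments: (0,0,1,1)
Count: 1 out of 16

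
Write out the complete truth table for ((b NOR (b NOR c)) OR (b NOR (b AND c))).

b | c | Output
--------------
0 | 0 | 1
0 | 1 | 1
1 | 0 | 0
1 | 1 | 0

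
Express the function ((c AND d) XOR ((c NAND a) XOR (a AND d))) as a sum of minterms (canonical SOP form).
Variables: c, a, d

Σm(0, 1, 2, 4) = (NOT c AND NOT a AND NOT d) OR (NOT c AND NOT a AND d) OR (NOT c AND a AND NOT d) OR (c AND NOT a AND NOT d)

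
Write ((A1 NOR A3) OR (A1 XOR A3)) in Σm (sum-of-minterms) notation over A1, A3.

Σm(0, 1, 2) = (NOT A1 AND NOT A3) OR (NOT A1 AND A3) OR (A1 AND NOT A3)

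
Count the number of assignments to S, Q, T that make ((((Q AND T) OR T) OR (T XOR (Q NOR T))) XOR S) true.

Satisfying assignments: (0,0,0), (0,0,1), (0,1,1), (1,1,0)
Count: 4 out of 8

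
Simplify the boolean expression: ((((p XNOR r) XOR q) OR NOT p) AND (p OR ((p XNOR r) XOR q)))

By distribution ((E OR v) AND (E OR NOT v) = E):
= ((p XNOR r) XOR q)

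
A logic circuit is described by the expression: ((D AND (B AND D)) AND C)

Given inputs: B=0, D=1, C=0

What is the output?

Substituting: ((1 AND (0 AND 1)) AND 0)
= 0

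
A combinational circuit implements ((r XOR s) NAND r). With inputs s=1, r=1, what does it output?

Substituting: ((1 XOR 1) NAND 1)
= 1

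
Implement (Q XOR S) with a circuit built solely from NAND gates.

((Q NAND (Q NAND S)) NAND (S NAND (Q NAND S)))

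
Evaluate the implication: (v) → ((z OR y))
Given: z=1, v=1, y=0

Antecedent (v) = 1; consequent ((z OR y)) = 1.
1 → 1 = 1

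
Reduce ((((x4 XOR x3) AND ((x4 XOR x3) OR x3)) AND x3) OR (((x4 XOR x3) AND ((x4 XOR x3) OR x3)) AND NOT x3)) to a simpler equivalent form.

By distribution ((E AND v) OR (E AND NOT v) = E) then absorption (E AND (E OR v) = E):
= (x4 XOR x3)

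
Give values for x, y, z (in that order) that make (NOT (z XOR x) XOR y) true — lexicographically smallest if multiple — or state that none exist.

x=0, y=0, z=0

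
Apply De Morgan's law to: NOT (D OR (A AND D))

NOT D AND NOT (A AND D)
De Morgan's: NOT(OR of terms) = AND of negations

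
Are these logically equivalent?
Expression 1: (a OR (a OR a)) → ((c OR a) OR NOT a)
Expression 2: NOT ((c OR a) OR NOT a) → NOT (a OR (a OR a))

Yes, Contrapositive is always equivalent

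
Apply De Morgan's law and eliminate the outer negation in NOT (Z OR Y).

NOT Z AND NOT Y
De Morgan's: NOT(OR of terms) = AND of negations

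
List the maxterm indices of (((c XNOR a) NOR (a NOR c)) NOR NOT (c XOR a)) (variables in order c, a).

ΠM(0, 1, 2, 3) = (c OR a) AND (c OR NOT a) AND (NOT c OR a) AND (NOT c OR NOT a)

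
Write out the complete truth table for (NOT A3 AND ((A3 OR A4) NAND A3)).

A4 | A3 | Output
----------------
0 | 0 | 1
0 | 1 | 0
1 | 0 | 1
1 | 1 | 0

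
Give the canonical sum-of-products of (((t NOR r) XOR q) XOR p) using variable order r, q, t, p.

Σm(0, 3, 5, 6, 9, 11, 12, 14) = (NOT r AND NOT q AND NOT t AND NOT p) OR (NOT r AND NOT q AND t AND p) OR (NOT r AND q AND NOT t AND p) OR (NOT r AND q AND t AND NOT p) OR (r AND NOT q AND NOT t AND p) OR (r AND NOT q AND t AND p) OR (r AND q AND NOT t AND NOT p) OR (r AND q AND t AND NOT p)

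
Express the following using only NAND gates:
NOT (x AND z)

(((x NAND z) NAND (x NAND z)) NAND ((x NAND z) NAND (x NAND z)))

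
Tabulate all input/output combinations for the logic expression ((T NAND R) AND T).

R | T | Output
--------------
0 | 0 | 0
0 | 1 | 1
1 | 0 | 0
1 | 1 | 0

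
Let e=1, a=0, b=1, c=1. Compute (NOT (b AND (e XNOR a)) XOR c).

Substituting: (NOT (1 AND (1 XNOR 0)) XOR 1)
= 0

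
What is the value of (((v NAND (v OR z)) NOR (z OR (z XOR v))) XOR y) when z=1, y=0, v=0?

Substituting: (((0 NAND (0 OR 1)) NOR (1 OR (1 XOR 0))) XOR 0)
= 0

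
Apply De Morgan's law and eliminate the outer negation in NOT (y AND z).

NOT y OR NOT z
De Morgan's: NOT(AND of terms) = OR of negations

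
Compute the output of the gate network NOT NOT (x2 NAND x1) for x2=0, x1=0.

Substituting: NOT NOT (0 NAND 0)
= 1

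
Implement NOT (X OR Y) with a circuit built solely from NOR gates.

(((X NOR Y) NOR (X NOR Y)) NOR ((X NOR Y) NOR (X NOR Y)))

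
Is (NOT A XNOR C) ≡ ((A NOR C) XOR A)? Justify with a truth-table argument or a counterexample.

No. Counterexample: with C=0, A=0, Expression 1 = 0 but Expression 2 = 1.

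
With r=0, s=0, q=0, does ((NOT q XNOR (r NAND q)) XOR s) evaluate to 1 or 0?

Substituting: ((NOT 0 XNOR (0 NAND 0)) XOR 0)
= 1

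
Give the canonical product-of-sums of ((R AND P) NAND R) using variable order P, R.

ΠM(3) = (NOT P OR NOT R)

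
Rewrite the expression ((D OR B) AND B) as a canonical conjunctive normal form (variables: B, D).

(B OR D) AND (B OR NOT D)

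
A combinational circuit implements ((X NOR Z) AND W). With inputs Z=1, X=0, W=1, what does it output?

Substituting: ((0 NOR 1) AND 1)
= 0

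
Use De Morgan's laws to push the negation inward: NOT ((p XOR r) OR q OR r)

NOT (p XOR r) AND NOT q AND NOT r
De Morgan's: NOT(OR of terms) = AND of negations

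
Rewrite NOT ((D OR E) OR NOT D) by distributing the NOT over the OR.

NOT (D OR E) AND D
De Morgan's: NOT(OR of terms) = AND of negations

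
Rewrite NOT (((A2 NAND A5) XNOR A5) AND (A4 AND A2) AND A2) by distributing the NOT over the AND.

NOT ((A2 NAND A5) XNOR A5) OR NOT (A4 AND A2) OR NOT A2
De Morgan's: NOT(AND of terms) = OR of negations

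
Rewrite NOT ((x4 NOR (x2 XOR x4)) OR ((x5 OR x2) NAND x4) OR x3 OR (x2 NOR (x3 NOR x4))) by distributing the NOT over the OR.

NOT (x4 NOR (x2 XOR x4)) AND NOT ((x5 OR x2) NAND x4) AND NOT x3 AND NOT (x2 NOR (x3 NOR x4))
De Morgan's: NOT(OR of terms) = AND of negations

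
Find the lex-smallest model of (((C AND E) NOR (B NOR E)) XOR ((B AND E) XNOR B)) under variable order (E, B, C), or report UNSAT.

E=0, B=0, C=0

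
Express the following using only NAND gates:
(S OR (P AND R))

((S NAND S) NAND (((P NAND R) NAND (P NAND R)) NAND ((P NAND R) NAND (P NAND R))))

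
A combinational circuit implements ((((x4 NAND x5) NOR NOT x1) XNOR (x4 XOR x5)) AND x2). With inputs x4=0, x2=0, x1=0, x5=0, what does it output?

Substituting: ((((0 NAND 0) NOR NOT 0) XNOR (0 XOR 0)) AND 0)
= 0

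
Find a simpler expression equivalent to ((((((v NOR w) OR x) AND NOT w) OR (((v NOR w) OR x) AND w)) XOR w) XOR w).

By XOR self-cancellation ((E XOR v) XOR v = E) then distribution ((E AND v) OR (E AND NOT v) = E):
= ((v NOR w) OR x)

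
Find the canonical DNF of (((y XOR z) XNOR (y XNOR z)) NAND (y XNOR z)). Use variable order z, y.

(NOT z AND NOT y) OR (NOT z AND y) OR (z AND NOT y) OR (z AND y)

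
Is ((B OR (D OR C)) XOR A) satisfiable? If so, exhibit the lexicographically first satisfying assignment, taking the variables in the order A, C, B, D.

A=0, C=0, B=0, D=1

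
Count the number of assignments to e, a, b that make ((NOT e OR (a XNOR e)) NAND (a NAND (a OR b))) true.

Satisfying assignments: (0,1,0), (0,1,1), (1,0,0), (1,0,1), (1,1,0), (1,1,1)
Count: 6 out of 8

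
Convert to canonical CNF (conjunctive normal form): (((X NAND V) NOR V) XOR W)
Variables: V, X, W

(V OR X OR W) AND (V OR NOT X OR W) AND (NOT V OR X OR W) AND (NOT V OR NOT X OR W)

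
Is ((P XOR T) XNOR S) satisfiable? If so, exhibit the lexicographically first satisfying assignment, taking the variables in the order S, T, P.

S=0, T=0, P=0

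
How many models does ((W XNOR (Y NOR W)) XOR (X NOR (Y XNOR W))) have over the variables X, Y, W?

Satisfying assignments: (0,0,1), (1,1,0)
Count: 2 out of 8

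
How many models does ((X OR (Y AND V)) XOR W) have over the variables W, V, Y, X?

Satisfying assignments: (0,0,0,1), (0,0,1,1), (0,1,0,1), (0,1,1,0), (0,1,1,1), (1,0,0,0), (1,0,1,0), (1,1,0,0)
Count: 8 out of 16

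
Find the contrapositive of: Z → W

Contrapositive: NOT W → NOT Z
Note: A statement and its contrapositive are logically equivalent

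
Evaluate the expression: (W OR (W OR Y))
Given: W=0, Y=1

Substituting: (0 OR (0 OR 1))
= 1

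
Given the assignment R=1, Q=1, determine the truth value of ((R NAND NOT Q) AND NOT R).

Substituting: ((1 NAND NOT 1) AND NOT 1)
= 0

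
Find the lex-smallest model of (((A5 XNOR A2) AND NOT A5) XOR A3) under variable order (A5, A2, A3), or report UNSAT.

A5=0, A2=0, A3=0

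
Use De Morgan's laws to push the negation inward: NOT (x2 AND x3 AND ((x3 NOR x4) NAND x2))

NOT x2 OR NOT x3 OR NOT ((x3 NOR x4) NAND x2)
De Morgan's: NOT(AND of terms) = OR of negations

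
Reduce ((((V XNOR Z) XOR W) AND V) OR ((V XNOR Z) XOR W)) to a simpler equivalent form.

By absorption (E OR (E AND v) = E):
= ((V XNOR Z) XOR W)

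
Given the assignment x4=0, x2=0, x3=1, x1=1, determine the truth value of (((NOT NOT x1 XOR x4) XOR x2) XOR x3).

Substituting: (((NOT NOT 1 XOR 0) XOR 0) XOR 1)
= 0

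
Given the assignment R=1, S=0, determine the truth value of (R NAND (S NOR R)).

Substituting: (1 NAND (0 NOR 1))
= 1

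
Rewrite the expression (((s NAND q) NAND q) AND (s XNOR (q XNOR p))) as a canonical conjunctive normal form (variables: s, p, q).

(s OR p OR q) AND (s OR p OR NOT q) AND (s OR NOT p OR NOT q) AND (NOT s OR p OR NOT q) AND (NOT s OR NOT p OR q)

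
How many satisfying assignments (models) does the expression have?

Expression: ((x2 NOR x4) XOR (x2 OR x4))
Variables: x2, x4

Satisfying assignments: (0,0), (0,1), (1,0), (1,1)
Count: 4 out of 4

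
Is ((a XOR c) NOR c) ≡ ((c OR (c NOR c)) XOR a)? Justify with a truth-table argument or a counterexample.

No. Counterexample: with a=0, c=1, Expression 1 = 0 but Expression 2 = 1.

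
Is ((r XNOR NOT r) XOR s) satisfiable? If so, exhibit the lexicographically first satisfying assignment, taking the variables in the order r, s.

r=0, s=1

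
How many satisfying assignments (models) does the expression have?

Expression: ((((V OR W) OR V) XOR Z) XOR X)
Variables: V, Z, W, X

Satisfying assignments: (0,0,0,1), (0,0,1,0), (0,1,0,0), (0,1,1,1), (1,0,0,0), (1,0,1,0), (1,1,0,1), (1,1,1,1)
Count: 8 out of 16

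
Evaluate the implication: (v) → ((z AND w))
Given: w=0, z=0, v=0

Antecedent (v) = 0; consequent ((z AND w)) = 0.
0 → 0 = 1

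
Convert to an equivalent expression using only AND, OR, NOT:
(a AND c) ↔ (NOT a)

((a AND c) AND (NOT a)) OR (NOT (a AND c) AND a)
(Biconditional = both true or both false)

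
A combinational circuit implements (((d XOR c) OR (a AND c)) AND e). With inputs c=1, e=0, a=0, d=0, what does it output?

Substituting: (((0 XOR 1) OR (0 AND 1)) AND 0)
= 0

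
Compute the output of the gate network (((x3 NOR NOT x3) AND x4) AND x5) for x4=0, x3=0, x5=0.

Substituting: (((0 NOR NOT 0) AND 0) AND 0)
= 0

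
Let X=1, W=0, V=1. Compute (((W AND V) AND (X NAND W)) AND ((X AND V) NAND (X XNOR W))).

Substituting: (((0 AND 1) AND (1 NAND 0)) AND ((1 AND 1) NAND (1 XNOR 0)))
= 0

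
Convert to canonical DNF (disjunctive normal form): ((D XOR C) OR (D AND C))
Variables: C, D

(NOT C AND D) OR (C AND NOT D) OR (C AND D)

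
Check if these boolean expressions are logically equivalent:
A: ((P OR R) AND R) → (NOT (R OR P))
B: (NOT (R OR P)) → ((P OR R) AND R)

No, Converse is not equivalent to original (counterexample: R=0, P=0)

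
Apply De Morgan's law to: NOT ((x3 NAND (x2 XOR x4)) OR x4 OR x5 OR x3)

NOT (x3 NAND (x2 XOR x4)) AND NOT x4 AND NOT x5 AND NOT x3
De Morgan's: NOT(OR of terms) = AND of negations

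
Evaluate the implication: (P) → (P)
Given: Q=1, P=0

Antecedent (P) = 0; consequent (P) = 0.
0 → 0 = 1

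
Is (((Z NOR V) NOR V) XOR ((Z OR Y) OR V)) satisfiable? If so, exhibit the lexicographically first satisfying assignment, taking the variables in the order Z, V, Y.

Z=0, V=0, Y=1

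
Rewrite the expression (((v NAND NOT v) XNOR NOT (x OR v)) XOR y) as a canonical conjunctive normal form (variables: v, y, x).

(v OR y OR NOT x) AND (v OR NOT y OR x) AND (NOT v OR y OR x) AND (NOT v OR y OR NOT x)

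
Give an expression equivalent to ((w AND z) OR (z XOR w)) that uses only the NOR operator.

((((w NOR w) NOR (z NOR z)) NOR ((((z NOR w) NOR (z NOR w)) NOR ((z NOR w) NOR (z NOR w))) NOR ((((z NOR z) NOR (w NOR w)) NOR ((z NOR z) NOR (w NOR w))) NOR (((z NOR z) NOR (w NOR w)) NOR ((z NOR z) NOR (w NOR w)))))) NOR (((w NOR w) NOR (z NOR z)) NOR ((((z NOR w) NOR (z NOR w)) NOR ((z NOR w) NOR (z NOR w))) NOR ((((z NOR z) NOR (w NOR w)) NOR ((z NOR z) NOR (w NOR w))) NOR (((z NOR z) NOR (w NOR w)) NOR ((z NOR z) NOR (w NOR w)))))))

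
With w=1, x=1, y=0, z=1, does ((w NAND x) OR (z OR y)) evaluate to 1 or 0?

Substituting: ((1 NAND 1) OR (1 OR 0))
= 1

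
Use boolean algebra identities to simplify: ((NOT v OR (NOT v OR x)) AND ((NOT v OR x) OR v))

By distribution ((E OR v) AND (E OR NOT v) = E):
= (NOT v OR x)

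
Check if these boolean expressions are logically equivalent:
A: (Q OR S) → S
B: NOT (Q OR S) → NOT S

No, Inverse is not equivalent to original (counterexample: Q=1, S=0)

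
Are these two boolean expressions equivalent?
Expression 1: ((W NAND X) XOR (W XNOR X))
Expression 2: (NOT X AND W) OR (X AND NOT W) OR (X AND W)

Yes, they are equivalent — the two output columns agree on all 4 assignments:
X | W | Expression 1 | Expression 2
-----------------------------------
0 | 0 | 0 | 0
0 | 1 | 1 | 1
1 | 0 | 1 | 1
1 | 1 | 1 | 1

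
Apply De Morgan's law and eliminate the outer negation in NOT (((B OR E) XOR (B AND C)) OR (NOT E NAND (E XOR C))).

NOT ((B OR E) XOR (B AND C)) AND NOT (NOT E NAND (E XOR C))
De Morgan's: NOT(OR of terms) = AND of negations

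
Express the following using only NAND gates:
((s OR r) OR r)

((((s NAND s) NAND (r NAND r)) NAND ((s NAND s) NAND (r NAND r))) NAND (r NAND r))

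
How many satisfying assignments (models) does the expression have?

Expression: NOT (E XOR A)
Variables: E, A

Satisfying assignments: (0,0), (1,1)
Count: 2 out of 4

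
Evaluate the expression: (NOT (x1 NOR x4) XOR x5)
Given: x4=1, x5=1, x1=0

Substituting: (NOT (0 NOR 1) XOR 1)
= 0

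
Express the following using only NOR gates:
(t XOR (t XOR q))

((((t NOR ((((t NOR q) NOR (t NOR q)) NOR ((t NOR q) NOR (t NOR q))) NOR ((((t NOR t) NOR (q NOR q)) NOR ((t NOR t) NOR (q NOR q))) NOR (((t NOR t) NOR (q NOR q)) NOR ((t NOR t) NOR (q NOR q)))))) NOR (t NOR ((((t NOR q) NOR (t NOR q)) NOR ((t NOR q) NOR (t NOR q))) NOR ((((t NOR t) NOR (q NOR q)) NOR ((t NOR t) NOR (q NOR q))) NOR (((t NOR t) NOR (q NOR q)) NOR ((t NOR t) NOR (q NOR q))))))) NOR ((t NOR ((((t NOR q) NOR (t NOR q)) NOR ((t NOR q) NOR (t NOR q))) NOR ((((t NOR t) NOR (q NOR q)) NOR ((t NOR t) NOR (q NOR q))) NOR (((t NOR t) NOR (q NOR q)) NOR ((t NOR t) NOR (q NOR q)))))) NOR (t NOR ((((t NOR q) NOR (t NOR q)) NOR ((t NOR q) NOR (t NOR q))) NOR ((((t NOR t) NOR (q NOR q)) NOR ((t NOR t) NOR (q NOR q))) NOR (((t NOR t) NOR (q NOR q)) NOR ((t NOR t) NOR (q NOR q)))))))) NOR ((((t NOR t) NOR (((((t NOR q) NOR (t NOR q)) NOR ((t NOR q) NOR (t NOR q))) NOR ((((t NOR t) NOR (q NOR q)) NOR ((t NOR t) NOR (q NOR q))) NOR (((t NOR t) NOR (q NOR q)) NOR ((t NOR t) NOR (q NOR q))))) NOR ((((t NOR q) NOR (t NOR q)) NOR ((t NOR q) NOR (t NOR q))) NOR ((((t NOR t) NOR (q NOR q)) NOR ((t NOR t) NOR (q NOR q))) NOR (((t NOR t) NOR (q NOR q)) NOR ((t NOR t) NOR (q NOR q))))))) NOR ((t NOR t) NOR (((((t NOR q) NOR (t NOR q)) NOR ((t NOR q) NOR (t NOR q))) NOR ((((t NOR t) NOR (q NOR q)) NOR ((t NOR t) NOR (q NOR q))) NOR (((t NOR t) NOR (q NOR q)) NOR ((t NOR t) NOR (q NOR q))))) NOR ((((t NOR q) NOR (t NOR q)) NOR ((t NOR q) NOR (t NOR q))) NOR ((((t NOR t) NOR (q NOR q)) NOR ((t NOR t) NOR (q NOR q))) NOR (((t NOR t) NOR (q NOR q)) NOR ((t NOR t) NOR (q NOR q)))))))) NOR (((t NOR t) NOR (((((t NOR q) NOR (t NOR q)) NOR ((t NOR q) NOR (t NOR q))) NOR ((((t NOR t) NOR (q NOR q)) NOR ((t NOR t) NOR (q NOR q))) NOR (((t NOR t) NOR (q NOR q)) NOR ((t NOR t) NOR (q NOR q))))) NOR ((((t NOR q) NOR (t NOR q)) NOR ((t NOR q) NOR (t NOR q))) NOR ((((t NOR t) NOR (q NOR q)) NOR ((t NOR t) NOR (q NOR q))) NOR (((t NOR t) NOR (q NOR q)) NOR ((t NOR t) NOR (q NOR q))))))) NOR ((t NOR t) NOR (((((t NOR q) NOR (t NOR q)) NOR ((t NOR q) NOR (t NOR q))) NOR ((((t NOR t) NOR (q NOR q)) NOR ((t NOR t) NOR (q NOR q))) NOR (((t NOR t) NOR (q NOR q)) NOR ((t NOR t) NOR (q NOR q))))) NOR ((((t NOR q) NOR (t NOR q)) NOR ((t NOR q) NOR (t NOR q))) NOR ((((t NOR t) NOR (q NOR q)) NOR ((t NOR t) NOR (q NOR q))) NOR (((t NOR t) NOR (q NOR q)) NOR ((t NOR t) NOR (q NOR q))))))))))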